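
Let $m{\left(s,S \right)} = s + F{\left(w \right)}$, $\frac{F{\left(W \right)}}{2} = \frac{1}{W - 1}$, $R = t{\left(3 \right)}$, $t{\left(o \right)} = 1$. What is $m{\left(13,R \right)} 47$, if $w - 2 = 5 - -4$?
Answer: $\frac{3102}{5} \approx 620.4$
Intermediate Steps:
$R = 1$
$w = 11$ ($w = 2 + \left(5 - -4\right) = 2 + \left(5 + 4\right) = 2 + 9 = 11$)
$F{\left(W \right)} = \frac{2}{-1 + W}$ ($F{\left(W \right)} = \frac{2}{W - 1} = \frac{2}{-1 + W}$)
$m{\left(s,S \right)} = \frac{1}{5} + s$ ($m{\left(s,S \right)} = s + \frac{2}{-1 + 11} = s + \frac{2}{10} = s + 2 \cdot \frac{1}{10} = s + \frac{1}{5} = \frac{1}{5} + s$)
$m{\left(13,R \right)} 47 = \left(\frac{1}{5} + 13\right) 47 = \frac{66}{5} \cdot 47 = \frac{3102}{5}$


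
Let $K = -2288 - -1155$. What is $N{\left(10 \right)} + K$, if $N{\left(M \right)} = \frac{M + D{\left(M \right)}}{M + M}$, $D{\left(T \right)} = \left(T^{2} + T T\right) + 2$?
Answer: $- \frac{5612}{5} \approx -1122.4$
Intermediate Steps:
$D{\left(T \right)} = 2 + 2 T^{2}$ ($D{\left(T \right)} = \left(T^{2} + T^{2}\right) + 2 = 2 T^{2} + 2 = 2 + 2 T^{2}$)
$N{\left(M \right)} = \frac{2 + M + 2 M^{2}}{2 M}$ ($N{\left(M \right)} = \frac{M + \left(2 + 2 M^{2}\right)}{M + M} = \frac{2 + M + 2 M^{2}}{2 M}$)
$K = -1133$ ($K = -2288 + 1155 = -1133$)
$N{\left(10 \right)} + K = \left(\frac{1}{2} + 10 + \frac{1}{10}\right) - 1133 = \frac{53}{5} - 1133 = - \frac{5612}{5}$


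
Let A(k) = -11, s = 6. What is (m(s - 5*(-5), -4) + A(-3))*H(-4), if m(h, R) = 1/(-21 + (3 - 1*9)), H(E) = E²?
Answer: -4768/27 ≈ -176.59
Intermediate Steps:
m(h, R) = -1/27 (m(h, R) = 1/(-21 + (3 - 9)) = 1/(-21 - 6) = 1/(-27) = -1/27)
(m(s - 5*(-5), -4) + A(-3))*H(-4) = (-1/27 - 11)*(-4)² = -298/27*16 = -4768/27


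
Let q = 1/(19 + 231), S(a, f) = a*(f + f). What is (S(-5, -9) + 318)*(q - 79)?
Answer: -4028796/125 ≈ -32230.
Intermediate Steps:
S(a, f) = 2*a*f (S(a, f) = a*(2*f) = 2*a*f)
q = 1/250 ≈ 0.0040000
(S(-5, -9) + 318)*(q - 79) = (2*(-5)*(-9) + 318)*(1/250 - 79) = (90 + 318)*(-19749/250) = 408*(-19749/250) = -4028796/125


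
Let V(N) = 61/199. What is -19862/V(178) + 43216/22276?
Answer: -22011025078/339709 ≈ -64794.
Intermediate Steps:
V(N) = 61/199 (V(N) = 61*(1/199) = 61/199)
-19862/V(178) + 43216/22276 = -19862/61/199 + 43216/22276 = -19862*199/61 + 43216*(1/22276) = -3952538/61 + 10804/5569 = -22011025078/339709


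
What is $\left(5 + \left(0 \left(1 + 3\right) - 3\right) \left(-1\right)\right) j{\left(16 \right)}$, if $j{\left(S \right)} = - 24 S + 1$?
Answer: $-3064$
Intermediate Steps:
$j{\left(S \right)} = 1 - 24 S$
$\left(5 + \left(0 \left(1 + 3\right) - 3\right) \left(-1\right)\right) j{\left(16 \right)} = \left(5 + \left(0 \left(1 + 3\right) - 3\right) \left(-1\right)\right) \left(1 - 384\right) = \left(5 + \left(0 \cdot 4 - 3\right) \left(-1\right)\right) \left(1 - 384\right) = \left(5 + \left(0 - 3\right) \left(-1\right)\right) \left(-383\right) = \left(5 - -3\right) \left(-383\right) = \left(5 + 3\right) \left(-383\right) = 8 \left(-383\right) = -3064$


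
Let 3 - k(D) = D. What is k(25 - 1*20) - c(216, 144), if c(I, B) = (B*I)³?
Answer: -30091839012866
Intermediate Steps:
c(I, B) = B³*I³
k(D) = 3 - D
k(25 - 1*20) - c(216, 144) = (3 - (25 - 1*20)) - 144³*216³ = (3 - (25 - 20)) - 2985984*10077696 = (3 - 1*5) - 1*30091839012864 = (3 - 5) - 30091839012864 = -2 - 30091839012864 = -30091839012866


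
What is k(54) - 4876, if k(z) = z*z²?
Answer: 152588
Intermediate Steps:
k(z) = z³
k(54) - 4876 = 54³ - 4876 = 157464 - 4876 = 152588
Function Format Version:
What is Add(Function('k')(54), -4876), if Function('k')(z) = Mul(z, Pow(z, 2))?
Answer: 152588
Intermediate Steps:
Function('k')(z) = Pow(z, 3)
Add(Function('k')(54), -4876) = Add(Pow(54, 3), -4876) = Add(157464, -4876) = 152588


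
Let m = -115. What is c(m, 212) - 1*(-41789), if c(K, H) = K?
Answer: 41674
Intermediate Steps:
c(m, 212) - 1*(-41789) = -115 - 1*(-41789) = -115 + 41789 = 41674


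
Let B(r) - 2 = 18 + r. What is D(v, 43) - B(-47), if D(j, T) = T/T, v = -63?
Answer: 28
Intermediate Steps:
D(j, T) = 1
B(r) = 20 + r (B(r) = 2 + (18 + r) = 20 + r)
D(v, 43) - B(-47) = 1 - (20 - 47) = 1 - 1*(-27) = 1 + 27 = 28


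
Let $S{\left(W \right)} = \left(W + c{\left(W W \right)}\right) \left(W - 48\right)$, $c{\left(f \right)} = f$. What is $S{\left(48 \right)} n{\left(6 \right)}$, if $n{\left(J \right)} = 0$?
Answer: $0$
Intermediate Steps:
$S{\left(W \right)} = \left(-48 + W\right) \left(W + W^{2}\right)$ ($S{\left(W \right)} = \left(W + W W\right) \left(W - 48\right) = \left(W + W^{2}\right) \left(-48 + W\right) = \left(-48 + W\right) \left(W + W^{2}\right)$)
$S{\left(48 \right)} n{\left(6 \right)} = 48 \left(-48 + 48^{2} - 2256\right) 0 = 48 \left(-48 + 2304 - 2256\right) 0 = 48 \cdot 0 \cdot 0 = 0 \cdot 0 = 0$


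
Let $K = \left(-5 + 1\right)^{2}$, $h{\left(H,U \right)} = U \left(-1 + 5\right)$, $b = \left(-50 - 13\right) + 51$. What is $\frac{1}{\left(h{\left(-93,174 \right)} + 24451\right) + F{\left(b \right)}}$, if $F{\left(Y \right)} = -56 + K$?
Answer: $\frac{1}{25107} \approx 3.983 \cdot 10^{-5}$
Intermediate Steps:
$b = -12$ ($b = -63 + 51 = -12$)
$h{\left(H,U \right)} = 4 U$ ($h{\left(H,U \right)} = U 4 = 4 U$)
$K = 16$ ($K = \left(-4\right)^{2} = 16$)
$F{\left(Y \right)} = -40$ ($F{\left(Y \right)} = -56 + 16 = -40$)
$\frac{1}{\left(h{\left(-93,174 \right)} + 24451\right) + F{\left(b \right)}} = \frac{1}{\left(4 \cdot 174 + 24451\right) - 40} = \frac{1}{\left(696 + 24451\right) - 40} = \frac{1}{25147 - 40} = \frac{1}{25107}$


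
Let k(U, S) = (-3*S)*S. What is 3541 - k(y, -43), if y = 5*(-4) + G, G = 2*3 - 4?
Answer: 9088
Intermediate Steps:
G = 2 (G = 6 - 4 = 2)
y = -18 (y = 5*(-4) + 2 = -20 + 2 = -18)
k(U, S) = -3*S²
3541 - k(y, -43) = 3541 - (-3)*(-43)² = 3541 - (-3)*1849 = 3541 - 1*(-5547) = 3541 + 5547 = 9088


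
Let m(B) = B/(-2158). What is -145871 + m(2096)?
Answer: -157395857/1079 ≈ -1.4587e+5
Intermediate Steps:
m(B) = -B/2158 (m(B) = B*(-1/2158) = -B/2158)
-145871 + m(2096) = -145871 - 1/2158*2096 = -145871 - 1048/1079 = -157395857/1079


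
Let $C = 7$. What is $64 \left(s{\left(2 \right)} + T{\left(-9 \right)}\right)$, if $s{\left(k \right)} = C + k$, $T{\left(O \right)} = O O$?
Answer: $5760$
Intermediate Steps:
$T{\left(O \right)} = O^{2}$
$s{\left(k \right)} = 7 + k$
$64 \left(s{\left(2 \right)} + T{\left(-9 \right)}\right) = 64 \left(\left(7 + 2\right) + \left(-9\right)^{2}\right) = 64 \left(9 + 81\right) = 64 \cdot 90 = 5760$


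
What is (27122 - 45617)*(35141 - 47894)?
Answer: 235866735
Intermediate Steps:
(27122 - 45617)*(35141 - 47894) = -18495*(-12753) = 235866735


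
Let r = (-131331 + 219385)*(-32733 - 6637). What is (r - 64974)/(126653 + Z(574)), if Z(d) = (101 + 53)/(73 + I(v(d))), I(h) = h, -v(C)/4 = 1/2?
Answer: -246139317734/8992517 ≈ -27372.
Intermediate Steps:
v(C) = -2 (v(C) = -4/2 = -4*½ = -2)
r = -3466685980 (r = 88054*(-39370) = -3466685980)
Z(d) = 154/71 (Z(d) = (101 + 53)/(73 - 2) = 154/71)
(r - 64974)/(126653 + Z(574)) = (-3466685980 - 64974)/(126653 + 154/71) = -3466750954/8992517/71 = -3466750954*71/8992517 = -246139317734/8992517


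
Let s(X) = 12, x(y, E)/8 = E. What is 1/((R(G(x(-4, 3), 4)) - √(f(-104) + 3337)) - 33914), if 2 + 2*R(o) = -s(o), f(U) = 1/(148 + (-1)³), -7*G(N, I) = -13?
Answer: -4986387/169142742887 + 14*√367905/169142742887 ≈ -2.9430e-5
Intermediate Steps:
x(y, E) = 8*E
G(N, I) = 13/7 (G(N, I) = -⅐*(-13) = 13/7)
f(U) = 1/147 (f(U) = 1/(148 - 1) = 1/147)
R(o) = -7 (R(o) = -1 + (-1*12)/2 = -1 + (½)*(-12) = -1 - 6 = -7)
1/((R(G(x(-4, 3), 4)) - √(f(-104) + 3337)) - 33914) = 1/((-7 - √(1/147 + 3337)) - 33914) = 1/((-7 - √(490540/147)) - 33914) = 1/((-7 - 2*√367905/21) - 33914) = 1/(-33921 - 2*√367905/21)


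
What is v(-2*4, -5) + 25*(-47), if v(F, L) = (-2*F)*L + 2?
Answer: -1253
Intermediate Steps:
v(F, L) = 2 - 2*F*L (v(F, L) = -2*F*L + 2 = 2 - 2*F*L)
v(-2*4, -5) + 25*(-47) = (2 - 2*(-2*4)*(-5)) + 25*(-47) = (2 - 2*(-8)*(-5)) - 1175 = (2 - 80) - 1175 = -78 - 1175 = -1253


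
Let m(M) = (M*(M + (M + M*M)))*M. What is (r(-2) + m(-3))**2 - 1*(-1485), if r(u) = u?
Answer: 2110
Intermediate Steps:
m(M) = M**2*(M**2 + 2*M) (m(M) = (M*(M + (M + M**2)))*M = (M*(M**2 + 2*M))*M = M**2*(M**2 + 2*M))
(r(-2) + m(-3))**2 - 1*(-1485) = (-2 + (-3)**3*(2 - 3))**2 - 1*(-1485) = (-2 - 27*(-1))**2 + 1485 = (-2 + 27)**2 + 1485 = 25**2 + 1485 = 625 + 1485 = 2110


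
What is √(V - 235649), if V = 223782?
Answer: I*√11867 ≈ 108.94*I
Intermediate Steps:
√(V - 235649) = √(223782 - 235649) = √(-11867) = I*√11867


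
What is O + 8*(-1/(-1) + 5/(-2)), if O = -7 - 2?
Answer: -21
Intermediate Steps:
O = -9
O + 8*(-1/(-1) + 5/(-2)) = -9 + 8*(-1/(-1) + 5/(-2)) = -9 + 8*(-1*(-1) + 5*(-1/2)) = -9 + 8*(1 - 5/2) = -9 + 8*(-3/2) = -9 - 12 = -21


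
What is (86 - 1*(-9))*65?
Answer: 6175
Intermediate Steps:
(86 - 1*(-9))*65 = (86 + 9)*65 = 95*65 = 6175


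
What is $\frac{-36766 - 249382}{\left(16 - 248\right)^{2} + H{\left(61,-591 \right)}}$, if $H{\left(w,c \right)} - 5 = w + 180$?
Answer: $- \frac{143074}{27035} \approx -5.2922$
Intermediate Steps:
$H{\left(w,c \right)} = 185 + w$ ($H{\left(w,c \right)} = 5 + \left(w + 180\right) = 5 + \left(180 + w\right) = 185 + w$)
$\frac{-36766 - 249382}{\left(16 - 248\right)^{2} + H{\left(61,-591 \right)}} = \frac{-36766 - 249382}{\left(16 - 248\right)^{2} + \left(185 + 61\right)} = \frac{-36766 - 249382}{\left(-232\right)^{2} + 246} = - \frac{286148}{53824 + 246} = - \frac{286148}{54070} = \left(-286148\right) \frac{1}{54070} = - \frac{143074}{27035}$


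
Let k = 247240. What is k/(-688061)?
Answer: -247240/688061 ≈ -0.35933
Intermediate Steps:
k/(-688061) = 247240/(-688061) = 247240*(-1/688061) = -247240/688061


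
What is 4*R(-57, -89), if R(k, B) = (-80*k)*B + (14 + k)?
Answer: -1623532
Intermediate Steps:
R(k, B) = 14 + k - 80*B*k (R(k, B) = -80*B*k + (14 + k) = 14 + k - 80*B*k)
4*R(-57, -89) = 4*(14 - 57 - 80*(-89)*(-57)) = 4*(14 - 57 - 405840) = 4*(-405883) = -1623532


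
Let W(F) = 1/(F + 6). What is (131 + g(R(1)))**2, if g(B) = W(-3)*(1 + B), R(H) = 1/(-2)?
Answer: 619369/36 ≈ 17205.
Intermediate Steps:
W(F) = 1/(6 + F)
R(H) = -1/2
g(B) = 1/3 + B/3 (g(B) = (1 + B)/(6 - 3) = (1 + B)/3 = 1/3 + B/3)
(131 + g(R(1)))**2 = (131 + (1/3 + (1/3)*(-1/2)))**2 = (131 + (1/3 - 1/6))**2 = (131 + 1/6)**2 = (787/6)**2 = 619369/36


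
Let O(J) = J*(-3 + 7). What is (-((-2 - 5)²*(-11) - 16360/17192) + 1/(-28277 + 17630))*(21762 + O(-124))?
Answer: 5361769751422/466947 ≈ 1.1483e+7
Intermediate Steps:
O(J) = 4*J (O(J) = J*4 = 4*J)
(-((-2 - 5)²*(-11) - 16360/17192) + 1/(-28277 + 17630))*(21762 + O(-124)) = (-((-2 - 5)²*(-11) - 16360/17192) + 1/(-28277 + 17630))*(21762 + 4*(-124)) = (-((-7)²*(-11) - 16360/17192) + 1/(-10647))*(21762 - 496) = (-(49*(-11) - 1*2045/2149) - 1/10647)*21266 = (-(-539 - 2045/2149) - 1/10647)*21266 = (-1*(-1160356/2149) - 1/10647)*21266 = (1160356/2149 - 1/10647)*21266 = (1764901169/3268629)*21266 = 5361769751422/466947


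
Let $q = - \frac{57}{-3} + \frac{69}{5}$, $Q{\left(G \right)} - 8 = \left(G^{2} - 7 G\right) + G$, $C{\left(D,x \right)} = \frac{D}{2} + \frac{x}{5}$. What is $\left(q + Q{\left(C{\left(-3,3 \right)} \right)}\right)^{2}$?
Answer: $\frac{22099401}{10000} \approx 2209.9$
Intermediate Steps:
$C{\left(D,x \right)} = \frac{D}{2} + \frac{x}{5}$ ($C{\left(D,x \right)} = D \frac{1}{2} + x \frac{1}{5} = \frac{D}{2} + \frac{x}{5}$)
$Q{\left(G \right)} = 8 + G^{2} - 6 G$ ($Q{\left(G \right)} = 8 + \left(\left(G^{2} - 7 G\right) + G\right) = 8 + \left(G^{2} - 6 G\right) = 8 + G^{2} - 6 G$)
$q = \frac{164}{5}$ ($q = \left(-57\right) \left(- \frac{1}{3}\right) + 69 \cdot \frac{1}{5} = 19 + \frac{69}{5} = \frac{164}{5} \approx 32.8$)
$\left(q + Q{\left(C{\left(-3,3 \right)} \right)}\right)^{2} = \left(\frac{164}{5} + \left(8 + \left(\frac{1}{2} \left(-3\right) + \frac{1}{5} \cdot 3\right)^{2} - 6 \left(\frac{1}{2} \left(-3\right) + \frac{1}{5} \cdot 3\right)\right)\right)^{2} = \left(\frac{164}{5} + \left(8 + \left(- \frac{3}{2} + \frac{3}{5}\right)^{2} - 6 \left(- \frac{3}{2} + \frac{3}{5}\right)\right)\right)^{2} = \left(\frac{164}{5} + \left(8 + \left(- \frac{9}{10}\right)^{2} - - \frac{27}{5}\right)\right)^{2} = \left(\frac{164}{5} + \left(8 + \frac{81}{100} + \frac{27}{5}\right)\right)^{2} = \left(\frac{164}{5} + \frac{1421}{100}\right)^{2} = \left(\frac{4701}{100}\right)^{2} = \frac{22099401}{10000}$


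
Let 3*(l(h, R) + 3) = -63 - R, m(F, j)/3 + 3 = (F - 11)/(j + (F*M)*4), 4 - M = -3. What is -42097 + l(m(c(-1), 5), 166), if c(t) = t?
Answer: -126529/3 ≈ -42176.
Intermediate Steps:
M = 7 (M = 4 - 1*(-3) = 4 + 3 = 7)
m(F, j) = -9 + 3*(-11 + F)/(j + 28*F) (m(F, j) = -9 + 3*((F - 11)/(j + (F*7)*4)) = -9 + 3*((-11 + F)/(j + (7*F)*4)) = -9 + 3*((-11 + F)/(j + 28*F)) = -9 + 3*(-11 + F)/(j + 28*F))
l(h, R) = -24 - R/3 (l(h, R) = -3 + (-63 - R)/3 = -3 + (-21 - R/3) = -24 - R/3)
-42097 + l(m(c(-1), 5), 166) = -42097 + (-24 - ⅓*166) = -42097 + (-24 - 166/3) = -42097 - 238/3 = -126529/3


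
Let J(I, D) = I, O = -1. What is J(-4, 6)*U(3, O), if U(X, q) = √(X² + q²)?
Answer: -4*√10 ≈ -12.649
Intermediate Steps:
J(-4, 6)*U(3, O) = -4*√(3² + (-1)²) = -4*√(9 + 1) = -4*√10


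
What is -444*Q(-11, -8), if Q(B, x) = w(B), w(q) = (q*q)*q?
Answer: 590964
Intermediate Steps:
w(q) = q³ (w(q) = q²*q = q³)
Q(B, x) = B³
-444*Q(-11, -8) = -444*(-11)³ = -444*(-1331) = 590964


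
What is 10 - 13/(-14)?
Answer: 153/14 ≈ 10.929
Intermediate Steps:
10 - 13/(-14) = 10 - 1/14*(-13) = 10 + 13/14 = 153/14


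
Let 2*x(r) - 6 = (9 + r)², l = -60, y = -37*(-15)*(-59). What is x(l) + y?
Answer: -62883/2 ≈ -31442.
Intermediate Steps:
y = -32745 (y = 555*(-59) = -32745)
x(r) = 3 + (9 + r)²/2
x(l) + y = (3 + (9 - 60)²/2) - 32745 = (3 + (½)*(-51)²) - 32745 = (3 + (½)*2601) - 32745 = (3 + 2601/2) - 32745 = 2607/2 - 32745 = -62883/2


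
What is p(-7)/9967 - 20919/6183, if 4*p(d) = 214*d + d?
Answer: -281101369/82167948 ≈ -3.4211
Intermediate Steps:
p(d) = 215*d/4 (p(d) = (214*d + d)/4 = (215*d)/4 = 215*d/4)
p(-7)/9967 - 20919/6183 = ((215/4)*(-7))/9967 - 20919/6183 = -1505/4*1/9967 - 20919*1/6183 = -1505/39868 - 6973/2061 = -281101369/82167948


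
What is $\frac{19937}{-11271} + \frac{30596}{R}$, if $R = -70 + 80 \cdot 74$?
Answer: $\frac{2925847}{845325} \approx 3.4612$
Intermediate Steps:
$R = 5850$ ($R = -70 + 5920 = 5850$)
$\frac{19937}{-11271} + \frac{30596}{R} = \frac{19937}{-11271} + \frac{30596}{5850} = 19937 \left(- \frac{1}{11271}\right) + 30596 \cdot \frac{1}{5850} = - \frac{19937}{11271} + \frac{15298}{2925} = \frac{2925847}{845325}$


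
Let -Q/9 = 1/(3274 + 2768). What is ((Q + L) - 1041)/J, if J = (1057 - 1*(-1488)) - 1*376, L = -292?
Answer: -2684665/4368366 ≈ -0.61457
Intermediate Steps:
Q = -3/2014 (Q = -9/(3274 + 2768) = -9/6042 = -9*1/6042 = -3/2014 ≈ -0.0014896)
J = 2169 (J = (1057 + 1488) - 376 = 2545 - 376 = 2169)
((Q + L) - 1041)/J = ((-3/2014 - 292) - 1041)/2169 = (-588091/2014 - 1041)*(1/2169) = -2684665/2014*1/2169 = -2684665/4368366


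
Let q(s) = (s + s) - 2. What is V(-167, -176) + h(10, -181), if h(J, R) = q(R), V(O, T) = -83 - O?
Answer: -280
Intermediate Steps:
q(s) = -2 + 2*s (q(s) = 2*s - 2 = -2 + 2*s)
h(J, R) = -2 + 2*R
V(-167, -176) + h(10, -181) = (-83 - 1*(-167)) + (-2 + 2*(-181)) = (-83 + 167) + (-2 - 362) = 84 - 364 = -280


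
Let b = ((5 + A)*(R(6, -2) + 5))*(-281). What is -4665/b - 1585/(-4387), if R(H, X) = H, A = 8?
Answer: 84155410/176282821 ≈ 0.47739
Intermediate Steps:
b = -40183 (b = ((5 + 8)*(6 + 5))*(-281) = (13*11)*(-281) = 143*(-281) = -40183)
-4665/b - 1585/(-4387) = -4665/(-40183) - 1585/(-4387) = -4665*(-1/40183) - 1585*(-1/4387) = 4665/40183 + 1585/4387 = 84155410/176282821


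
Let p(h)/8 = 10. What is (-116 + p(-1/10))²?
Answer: 1296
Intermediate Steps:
p(h) = 80 (p(h) = 8*10 = 80)
(-116 + p(-1/10))² = (-116 + 80)² = (-36)² = 1296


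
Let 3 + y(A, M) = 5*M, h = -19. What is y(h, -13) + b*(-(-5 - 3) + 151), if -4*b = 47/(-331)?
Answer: -82559/1324 ≈ -62.356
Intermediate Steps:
b = 47/1324 (b = -47/(4*(-331)) = -47*(-1)/(4*331) = -1/4*(-47/331) = 47/1324 ≈ 0.035498)
y(A, M) = -3 + 5*M
y(h, -13) + b*(-(-5 - 3) + 151) = (-3 + 5*(-13)) + 47*(-(-5 - 3) + 151)/1324 = (-3 - 65) + 47*(-1*(-8) + 151)/1324 = -68 + 47*(8 + 151)/1324 = -68 + (47/1324)*159 = -68 + 7473/1324 = -82559/1324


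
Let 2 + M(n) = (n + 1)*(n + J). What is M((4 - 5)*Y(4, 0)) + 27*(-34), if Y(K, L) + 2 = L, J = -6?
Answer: -932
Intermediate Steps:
Y(K, L) = -2 + L
M(n) = -2 + (1 + n)*(-6 + n) (M(n) = -2 + (n + 1)*(n - 6) = -2 + (1 + n)*(-6 + n))
M((4 - 5)*Y(4, 0)) + 27*(-34) = (-8 + ((4 - 5)*(-2 + 0))² - 5*(4 - 5)*(-2 + 0)) + 27*(-34) = (-8 + (-1*(-2))² - (-5)*(-2)) - 918 = (-8 + 2² - 5*2) - 918 = (-8 + 4 - 10) - 918 = -14 - 918 = -932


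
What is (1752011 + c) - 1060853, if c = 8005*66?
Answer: 1219488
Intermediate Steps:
c = 528330
(1752011 + c) - 1060853 = (1752011 + 528330) - 1060853 = 2280341 - 1060853 = 1219488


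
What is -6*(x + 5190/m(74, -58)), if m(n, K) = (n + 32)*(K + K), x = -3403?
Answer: 62772717/3074 ≈ 20421.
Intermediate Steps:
m(n, K) = 2*K*(32 + n) (m(n, K) = (32 + n)*(2*K) = 2*K*(32 + n))
-6*(x + 5190/m(74, -58)) = -6*(-3403 + 5190/((2*(-58)*(32 + 74)))) = -6*(-3403 + 5190/((2*(-58)*106))) = -6*(-3403 + 5190/(-12296)) = -6*(-3403 + 5190*(-1/12296)) = -6*(-3403 - 2595/6148) = -6*(-20924239/6148) = 62772717/3074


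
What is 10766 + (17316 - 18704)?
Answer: 9378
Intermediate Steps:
10766 + (17316 - 18704) = 10766 - 1388 = 9378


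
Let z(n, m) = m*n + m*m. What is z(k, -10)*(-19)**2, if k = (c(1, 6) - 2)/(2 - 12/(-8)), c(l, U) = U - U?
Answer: 267140/7 ≈ 38163.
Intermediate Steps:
c(l, U) = 0
k = -4/7 (k = (0 - 2)/(2 - 12/(-8)) = -2/(2 - 12*(-1/8)) = -2/(2 + 3/2) = -2/7/2 = -2*2/7 = -4/7 ≈ -0.57143)
z(n, m) = m**2 + m*n (z(n, m) = m*n + m**2 = m**2 + m*n)
z(k, -10)*(-19)**2 = -10*(-10 - 4/7)*(-19)**2 = -10*(-74/7)*361 = (740/7)*361 = 267140/7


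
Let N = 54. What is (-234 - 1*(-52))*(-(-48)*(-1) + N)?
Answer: -1092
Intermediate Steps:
(-234 - 1*(-52))*(-(-48)*(-1) + N) = (-234 - 1*(-52))*(-(-48)*(-1) + 54) = (-234 + 52)*(-16*3 + 54) = -182*(-48 + 54) = -182*6 = -1092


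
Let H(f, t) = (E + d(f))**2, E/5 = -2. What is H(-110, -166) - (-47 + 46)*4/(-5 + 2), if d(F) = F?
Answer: 43196/3 ≈ 14399.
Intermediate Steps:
E = -10 (E = 5*(-2) = -10)
H(f, t) = (-10 + f)**2
H(-110, -166) - (-47 + 46)*4/(-5 + 2) = (-10 - 110)**2 - (-47 + 46)*4/(-5 + 2) = (-120)**2 - (-1)*4/(-3) = 14400 - (-1)*(-1/3*4) = 14400 - (-1)*(-4)/3 = 14400 - 1*4/3 = 14400 - 4/3 = 43196/3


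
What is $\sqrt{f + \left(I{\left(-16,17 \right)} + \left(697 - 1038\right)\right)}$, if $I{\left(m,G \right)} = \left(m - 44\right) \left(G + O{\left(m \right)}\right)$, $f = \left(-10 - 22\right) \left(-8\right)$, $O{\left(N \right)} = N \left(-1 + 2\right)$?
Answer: $i \sqrt{145} \approx 12.042 i$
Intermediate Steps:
$O{\left(N \right)} = N$ ($O{\left(N \right)} = N 1 = N$)
$f = 256$ ($f = \left(-32\right) \left(-8\right) = 256$)
$I{\left(m,G \right)} = \left(-44 + m\right) \left(G + m\right)$ ($I{\left(m,G \right)} = \left(m - 44\right) \left(G + m\right) = \left(-44 + m\right) \left(G + m\right)$)
$\sqrt{f + \left(I{\left(-16,17 \right)} + \left(697 - 1038\right)\right)} = \sqrt{256 + \left(\left(\left(-16\right)^{2} - 748 - -704 + 17 \left(-16\right)\right) + \left(697 - 1038\right)\right)} = \sqrt{256 + \left(\left(256 - 748 + 704 - 272\right) - 341\right)} = \sqrt{256 - 401} = \sqrt{-145} = i \sqrt{145}$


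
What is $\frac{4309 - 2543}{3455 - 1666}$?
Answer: $\frac{1766}{1789} \approx 0.98714$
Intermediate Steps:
$\frac{4309 - 2543}{3455 - 1666} = \frac{1766}{1789}$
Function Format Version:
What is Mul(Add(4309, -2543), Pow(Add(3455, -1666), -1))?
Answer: Rational(1766, 1789) ≈ 0.98714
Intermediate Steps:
Mul(Add(4309, -2543), Pow(Add(3455, -1666), -1)) = Mul(1766, Pow(1789, -1)) = Mul(1766, Rational(1, 1789)) = Rational(1766, 1789)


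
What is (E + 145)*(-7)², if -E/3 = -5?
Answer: 7840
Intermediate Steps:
E = 15 (E = -3*(-5) = 15)
(E + 145)*(-7)² = (15 + 145)*(-7)² = 160*49 = 7840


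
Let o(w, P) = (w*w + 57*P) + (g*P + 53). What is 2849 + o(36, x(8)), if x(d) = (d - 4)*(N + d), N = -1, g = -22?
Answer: 5178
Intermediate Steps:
x(d) = (-1 + d)*(-4 + d) (x(d) = (d - 4)*(-1 + d) = (-4 + d)*(-1 + d) = (-1 + d)*(-4 + d))
o(w, P) = 53 + w² + 35*P (o(w, P) = (w*w + 57*P) + (-22*P + 53) = (w² + 57*P) + (53 - 22*P) = 53 + w² + 35*P)
2849 + o(36, x(8)) = 2849 + (53 + 36² + 35*(4 + 8² - 5*8)) = 2849 + (53 + 1296 + 35*(4 + 64 - 40)) = 2849 + (53 + 1296 + 35*28) = 2849 + (53 + 1296 + 980) = 2849 + 2329 = 5178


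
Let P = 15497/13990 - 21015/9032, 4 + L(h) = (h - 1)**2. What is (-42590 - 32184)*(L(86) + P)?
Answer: -17053608531399629/31589420 ≈ -5.3985e+8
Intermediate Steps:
L(h) = -4 + (-1 + h)**2 (L(h) = -4 + (h - 1)**2 = -4 + (-1 + h)**2)
P = -77015473/63178840 (P = 15497*(1/13990) - 21015*1/9032 = 15497/13990 - 21015/9032 = -77015473/63178840 ≈ -1.2190)
(-42590 - 32184)*(L(86) + P) = (-42590 - 32184)*((-4 + (-1 + 86)**2) - 77015473/63178840) = -74774*((-4 + 85**2) - 77015473/63178840) = -74774*((-4 + 7225) - 77015473/63178840) = -74774*(7221 - 77015473/63178840) = -74774*456137388167/63178840 = -17053608531399629/31589420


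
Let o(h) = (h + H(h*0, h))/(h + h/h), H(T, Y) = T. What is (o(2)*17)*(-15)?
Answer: -170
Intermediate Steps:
o(h) = h/(1 + h) (o(h) = (h + h*0)/(h + h/h) = (h + 0)/(h + 1) = h/(1 + h))
(o(2)*17)*(-15) = ((2/(1 + 2))*17)*(-15) = ((2/3)*17)*(-15) = ((2*(⅓))*17)*(-15) = ((⅔)*17)*(-15) = (34/3)*(-15) = -170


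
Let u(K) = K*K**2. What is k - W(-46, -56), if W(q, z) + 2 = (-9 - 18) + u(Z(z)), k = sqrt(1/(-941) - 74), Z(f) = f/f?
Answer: 28 + I*sqrt(65526535)/941 ≈ 28.0 + 8.6024*I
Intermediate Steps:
Z(f) = 1
u(K) = K**3
k = I*sqrt(65526535)/941 (k = sqrt(-1/941 - 74) = sqrt(-69635/941) = I*sqrt(65526535)/941 ≈ 8.6024*I)
W(q, z) = -28 (W(q, z) = -2 + ((-9 - 18) + 1**3) = -2 + (-27 + 1) = -2 - 26 = -28)
k - W(-46, -56) = I*sqrt(65526535)/941 - 1*(-28) = I*sqrt(65526535)/941 + 28 = 28 + I*sqrt(65526535)/941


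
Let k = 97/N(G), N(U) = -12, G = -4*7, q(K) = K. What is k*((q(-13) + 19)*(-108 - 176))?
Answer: 13774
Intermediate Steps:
G = -28
k = -97/12 (k = 97/(-12) = 97*(-1/12) = -97/12 ≈ -8.0833)
k*((q(-13) + 19)*(-108 - 176)) = -97*(-13 + 19)*(-108 - 176)/12 = -97*(-284)/2 = -97/12*(-1704) = 13774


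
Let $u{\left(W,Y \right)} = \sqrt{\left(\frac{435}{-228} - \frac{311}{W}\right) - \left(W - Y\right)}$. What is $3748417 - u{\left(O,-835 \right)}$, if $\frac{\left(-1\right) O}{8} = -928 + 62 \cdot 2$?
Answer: $3748417 - \frac{i \sqrt{6785023332990}}{30552} \approx 3.7484 \cdot 10^{6} - 85.258 i$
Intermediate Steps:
$O = 6432$ ($O = - 8 \left(-928 + 62 \cdot 2\right) = - 8 \left(-928 + 124\right) = \left(-8\right) \left(-804\right) = 6432$)
$u{\left(W,Y \right)} = \sqrt{- \frac{145}{76} + Y - W - \frac{311}{W}}$ ($u{\left(W,Y \right)} = \sqrt{\left(435 \left(- \frac{1}{228}\right) - \frac{311}{W}\right) - \left(W - Y\right)} = \sqrt{\left(- \frac{145}{76} - \frac{311}{W}\right) - \left(W - Y\right)} = \sqrt{- \frac{145}{76} + Y - W - \frac{311}{W}}$)
$3748417 - u{\left(O,-835 \right)} = 3748417 - \frac{\sqrt{-2755 - \frac{449084}{6432} - 9287808 + 1444 \left(-835\right)}}{38} = 3748417 - \frac{\sqrt{-2755 - \frac{112271}{1608} - 9287808 - 1205740}}{38} = 3748417 - \frac{\sqrt{- \frac{16878167495}{1608}}}{38} = 3748417 - \frac{\frac{1}{804} i \sqrt{6785023332990}}{38} = 3748417 - \frac{i \sqrt{6785023332990}}{30552}$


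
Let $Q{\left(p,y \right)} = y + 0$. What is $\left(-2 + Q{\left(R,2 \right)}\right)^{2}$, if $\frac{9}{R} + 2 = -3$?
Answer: $0$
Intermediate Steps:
$R = - \frac{9}{5}$ ($R = \frac{9}{-2 - 3} = \frac{9}{-5} = 9 \left(- \frac{1}{5}\right) = - \frac{9}{5} \approx -1.8$)
$Q{\left(p,y \right)} = y$
$\left(-2 + Q{\left(R,2 \right)}\right)^{2} = \left(-2 + 2\right)^{2} = 0^{2} = 0$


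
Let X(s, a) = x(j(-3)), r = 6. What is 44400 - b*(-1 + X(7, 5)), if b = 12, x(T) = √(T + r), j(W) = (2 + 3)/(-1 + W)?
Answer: 44412 - 6*√19 ≈ 44386.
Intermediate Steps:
j(W) = 5/(-1 + W)
x(T) = √(6 + T) (x(T) = √(T + 6) = √(6 + T))
X(s, a) = √19/2 (X(s, a) = √(6 + 5/(-1 - 3)) = √(6 + 5/(-4)) = √(6 + 5*(-¼)) = √(6 - 5/4) = √(19/4) = √19/2)
44400 - b*(-1 + X(7, 5)) = 44400 - 12*(-1 + √19/2) = 44400 - (-12 + 6*√19) = 44400 + (12 - 6*√19) = 44412 - 6*√19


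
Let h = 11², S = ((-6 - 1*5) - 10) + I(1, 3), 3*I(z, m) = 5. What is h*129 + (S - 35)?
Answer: 46664/3 ≈ 15555.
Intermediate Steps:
I(z, m) = 5/3 (I(z, m) = (⅓)*5 = 5/3)
S = -58/3 (S = ((-6 - 1*5) - 10) + 5/3 = ((-6 - 5) - 10) + 5/3 = (-11 - 10) + 5/3 = -21 + 5/3 = -58/3 ≈ -19.333)
h = 121
h*129 + (S - 35) = 121*129 + (-58/3 - 35) = 15609 - 163/3 = 46664/3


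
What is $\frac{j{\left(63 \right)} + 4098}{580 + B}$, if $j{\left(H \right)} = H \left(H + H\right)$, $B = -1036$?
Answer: $- \frac{1003}{38} \approx -26.395$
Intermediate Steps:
$j{\left(H \right)} = 2 H^{2}$ ($j{\left(H \right)} = H 2 H = 2 H^{2}$)
$\frac{j{\left(63 \right)} + 4098}{580 + B} = \frac{2 \cdot 63^{2} + 4098}{580 - 1036} = \frac{2 \cdot 3969 + 4098}{-456} = \left(7938 + 4098\right) \left(- \frac{1}{456}\right) = 12036 \left(- \frac{1}{456}\right) = - \frac{1003}{38}$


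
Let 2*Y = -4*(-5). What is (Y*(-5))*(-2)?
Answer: 100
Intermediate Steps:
Y = 10 (Y = (-4*(-5))/2 = (1/2)*20 = 10)
(Y*(-5))*(-2) = (10*(-5))*(-2) = -50*(-2) = 100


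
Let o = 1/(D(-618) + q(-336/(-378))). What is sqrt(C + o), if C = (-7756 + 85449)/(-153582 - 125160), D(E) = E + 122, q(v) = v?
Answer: I*sqrt(27070132200013842)/310518588 ≈ 0.52986*I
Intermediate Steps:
D(E) = 122 + E
C = -77693/278742 (C = 77693/(-278742) = 77693*(-1/278742) = -77693/278742 ≈ -0.27873)
o = -9/4456 (o = 1/((122 - 618) - 336/(-378)) = 1/(-496 - 336*(-1/378)) = 1/(-496 + 8/9) = 1/(-4456/9) = -9/4456 ≈ -0.0020197)
sqrt(C + o) = sqrt(-77693/278742 - 9/4456) = sqrt(-174354343/621037176) = I*sqrt(27070132200013842)/310518588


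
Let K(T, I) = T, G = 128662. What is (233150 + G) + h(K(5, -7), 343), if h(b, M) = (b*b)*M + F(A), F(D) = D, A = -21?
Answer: 370366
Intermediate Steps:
h(b, M) = -21 + M*b² (h(b, M) = (b*b)*M - 21 = b²*M - 21 = M*b² - 21 = -21 + M*b²)
(233150 + G) + h(K(5, -7), 343) = (233150 + 128662) + (-21 + 343*5²) = 361812 + (-21 + 343*25) = 361812 + (-21 + 8575) = 361812 + 8554 = 370366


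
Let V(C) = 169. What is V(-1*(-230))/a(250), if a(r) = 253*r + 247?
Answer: 169/63497 ≈ 0.0026615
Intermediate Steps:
a(r) = 247 + 253*r
V(-1*(-230))/a(250) = 169/(247 + 253*250) = 169/(247 + 63250) = 169/63497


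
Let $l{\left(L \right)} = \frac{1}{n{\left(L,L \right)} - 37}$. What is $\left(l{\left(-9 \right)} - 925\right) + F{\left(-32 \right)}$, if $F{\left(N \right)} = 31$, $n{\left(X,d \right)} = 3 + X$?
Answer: $- \frac{38443}{43} \approx -894.02$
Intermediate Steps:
$l{\left(L \right)} = \frac{1}{-34 + L}$ ($l{\left(L \right)} = \frac{1}{\left(3 + L\right) - 37} = \frac{1}{-34 + L}$)
$\left(l{\left(-9 \right)} - 925\right) + F{\left(-32 \right)} = \left(\frac{1}{-34 - 9} - 925\right) + 31 = \left(\frac{1}{-43} - 925\right) + 31 = \left(- \frac{1}{43} - 925\right) + 31 = - \frac{39776}{43} + 31 = - \frac{38443}{43}$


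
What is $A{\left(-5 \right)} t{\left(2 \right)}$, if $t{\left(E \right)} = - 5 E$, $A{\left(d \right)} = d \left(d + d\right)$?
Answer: $-500$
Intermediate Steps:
$A{\left(d \right)} = 2 d^{2}$ ($A{\left(d \right)} = d 2 d = 2 d^{2}$)
$A{\left(-5 \right)} t{\left(2 \right)} = 2 \left(-5\right)^{2} \left(\left(-5\right) 2\right) = 2 \cdot 25 \left(-10\right) = 50 \left(-10\right) = -500$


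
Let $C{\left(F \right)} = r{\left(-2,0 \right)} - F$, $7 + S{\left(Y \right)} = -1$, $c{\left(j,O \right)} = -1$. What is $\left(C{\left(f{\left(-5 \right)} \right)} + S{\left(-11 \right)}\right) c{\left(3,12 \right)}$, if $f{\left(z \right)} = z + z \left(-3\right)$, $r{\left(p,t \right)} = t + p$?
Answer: $20$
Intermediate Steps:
$r{\left(p,t \right)} = p + t$
$S{\left(Y \right)} = -8$ ($S{\left(Y \right)} = -7 - 1 = -8$)
$f{\left(z \right)} = - 2 z$ ($f{\left(z \right)} = z - 3 z = - 2 z$)
$C{\left(F \right)} = -2 - F$ ($C{\left(F \right)} = \left(-2 + 0\right) - F = -2 - F$)
$\left(C{\left(f{\left(-5 \right)} \right)} + S{\left(-11 \right)}\right) c{\left(3,12 \right)} = \left(\left(-2 - \left(-2\right) \left(-5\right)\right) - 8\right) \left(-1\right) = \left(\left(-2 - 10\right) - 8\right) \left(-1\right) = \left(-12 - 8\right) \left(-1\right) = \left(-20\right) \left(-1\right) = 20$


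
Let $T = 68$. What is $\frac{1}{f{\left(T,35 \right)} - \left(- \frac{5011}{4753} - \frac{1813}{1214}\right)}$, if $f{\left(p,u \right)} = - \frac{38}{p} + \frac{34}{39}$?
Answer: $\frac{1912802073}{5471882237} \approx 0.34957$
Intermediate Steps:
$f{\left(p,u \right)} = \frac{34}{39} - \frac{38}{p}$ ($f{\left(p,u \right)} = - \frac{38}{p} + 34 \cdot \frac{1}{39} = - \frac{38}{p} + \frac{34}{39} = \frac{34}{39} - \frac{38}{p}$)
$\frac{1}{f{\left(T,35 \right)} - \left(- \frac{5011}{4753} - \frac{1813}{1214}\right)} = \frac{1}{\left(\frac{34}{39} - \frac{38}{68}\right) - \left(- \frac{5011}{4753} - \frac{1813}{1214}\right)} = \frac{1}{\left(\frac{34}{39} - \frac{19}{34}\right) - - \frac{14700543}{5770142}} = \frac{1}{\left(\frac{34}{39} - \frac{19}{34}\right) + \left(\frac{5011}{4753} + \frac{1813}{1214}\right)} = \frac{1}{\frac{415}{1326} + \frac{14700543}{5770142}} = \frac{1}{\frac{5471882237}{1912802073}} = \frac{1912802073}{5471882237}$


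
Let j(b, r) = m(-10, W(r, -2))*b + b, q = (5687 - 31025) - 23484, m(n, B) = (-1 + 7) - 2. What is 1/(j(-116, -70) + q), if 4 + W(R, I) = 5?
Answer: -1/49402 ≈ -2.0242e-5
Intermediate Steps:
W(R, I) = 1 (W(R, I) = -4 + 5 = 1)
m(n, B) = 4 (m(n, B) = 6 - 2 = 4)
q = -48822 (q = -25338 - 23484 = -48822)
j(b, r) = 5*b (j(b, r) = 4*b + b = 5*b)
1/(j(-116, -70) + q) = 1/(5*(-116) - 48822) = 1/(-580 - 48822) = 1/(-49402) = -1/49402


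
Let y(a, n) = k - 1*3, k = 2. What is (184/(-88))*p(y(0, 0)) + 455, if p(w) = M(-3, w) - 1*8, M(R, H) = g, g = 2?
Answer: 5143/11 ≈ 467.55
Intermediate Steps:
M(R, H) = 2
y(a, n) = -1 (y(a, n) = 2 - 1*3 = 2 - 3 = -1)
p(w) = -6 (p(w) = 2 - 1*8 = 2 - 8 = -6)
(184/(-88))*p(y(0, 0)) + 455 = (184/(-88))*(-6) + 455 = (184*(-1/88))*(-6) + 455 = -23/11*(-6) + 455 = 138/11 + 455 = 5143/11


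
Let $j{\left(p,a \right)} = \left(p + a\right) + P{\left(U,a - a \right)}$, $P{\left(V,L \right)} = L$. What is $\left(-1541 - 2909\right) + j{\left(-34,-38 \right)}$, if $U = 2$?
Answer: $-4522$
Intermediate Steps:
$j{\left(p,a \right)} = a + p$ ($j{\left(p,a \right)} = \left(p + a\right) + \left(a - a\right) = \left(a + p\right) + 0 = a + p$)
$\left(-1541 - 2909\right) + j{\left(-34,-38 \right)} = \left(-1541 - 2909\right) - 72 = -4450 - 72 = -4522$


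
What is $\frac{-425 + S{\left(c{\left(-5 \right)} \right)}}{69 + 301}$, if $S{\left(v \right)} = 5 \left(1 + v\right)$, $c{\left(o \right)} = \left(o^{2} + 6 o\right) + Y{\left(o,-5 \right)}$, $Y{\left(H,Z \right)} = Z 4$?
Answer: $- \frac{109}{74} \approx -1.473$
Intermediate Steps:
$Y{\left(H,Z \right)} = 4 Z$
$c{\left(o \right)} = -20 + o^{2} + 6 o$ ($c{\left(o \right)} = \left(o^{2} + 6 o\right) + 4 \left(-5\right) = \left(o^{2} + 6 o\right) - 20 = -20 + o^{2} + 6 o$)
$S{\left(v \right)} = 5 + 5 v$
$\frac{-425 + S{\left(c{\left(-5 \right)} \right)}}{69 + 301} = \frac{-425 + \left(5 + 5 \left(-20 + \left(-5\right)^{2} + 6 \left(-5\right)\right)\right)}{69 + 301} = \frac{-425 + \left(5 + 5 \left(-20 + 25 - 30\right)\right)}{370} = \left(-425 + \left(5 + 5 \left(-25\right)\right)\right) \frac{1}{370} = \left(-425 + \left(5 - 125\right)\right) \frac{1}{370} = \left(-425 - 120\right) \frac{1}{370} = \left(-545\right) \frac{1}{370} = - \frac{109}{74}$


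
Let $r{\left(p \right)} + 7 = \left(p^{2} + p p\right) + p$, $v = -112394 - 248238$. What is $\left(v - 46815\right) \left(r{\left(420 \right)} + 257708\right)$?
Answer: $-248917928687$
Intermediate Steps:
$v = -360632$
$r{\left(p \right)} = -7 + p + 2 p^{2}$ ($r{\left(p \right)} = -7 + \left(\left(p^{2} + p p\right) + p\right) = -7 + \left(\left(p^{2} + p^{2}\right) + p\right) = -7 + \left(2 p^{2} + p\right) = -7 + \left(p + 2 p^{2}\right) = -7 + p + 2 p^{2}$)
$\left(v - 46815\right) \left(r{\left(420 \right)} + 257708\right) = \left(-360632 - 46815\right) \left(\left(-7 + 420 + 2 \cdot 420^{2}\right) + 257708\right) = - 407447 \left(\left(-7 + 420 + 2 \cdot 176400\right) + 257708\right) = - 407447 \left(\left(-7 + 420 + 352800\right) + 257708\right) = - 407447 \left(353213 + 257708\right) = \left(-407447\right) 610921 = -248917928687$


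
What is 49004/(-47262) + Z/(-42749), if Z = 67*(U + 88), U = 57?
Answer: -1277011163/1010201619 ≈ -1.2641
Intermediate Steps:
Z = 9715 (Z = 67*(57 + 88) = 67*145 = 9715)
49004/(-47262) + Z/(-42749) = 49004/(-47262) + 9715/(-42749) = 49004*(-1/47262) + 9715*(-1/42749) = -24502/23631 - 9715/42749 = -1277011163/1010201619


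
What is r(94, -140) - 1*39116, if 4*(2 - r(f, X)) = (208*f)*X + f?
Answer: 1290365/2 ≈ 6.4518e+5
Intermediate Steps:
r(f, X) = 2 - f/4 - 52*X*f (r(f, X) = 2 - ((208*f)*X + f)/4 = 2 - (208*X*f + f)/4 = 2 - (f + 208*X*f)/4 = 2 + (-f/4 - 52*X*f) = 2 - f/4 - 52*X*f)
r(94, -140) - 1*39116 = (2 - ¼*94 - 52*(-140)*94) - 1*39116 = (2 - 47/2 + 684320) - 39116 = 1368597/2 - 39116 = 1290365/2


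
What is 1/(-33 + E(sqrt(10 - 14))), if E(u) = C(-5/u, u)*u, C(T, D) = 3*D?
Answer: -1/45 ≈ -0.022222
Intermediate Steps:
E(u) = 3*u**2 (E(u) = (3*u)*u = 3*u**2)
1/(-33 + E(sqrt(10 - 14))) = 1/(-33 + 3*(sqrt(10 - 14))**2) = 1/(-33 + 3*(sqrt(-4))**2) = 1/(-33 + 3*(2*I)**2) = 1/(-33 + 3*(-4)) = 1/(-33 - 12) = 1/(-45) = -1/45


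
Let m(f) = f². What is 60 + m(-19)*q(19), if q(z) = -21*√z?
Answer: 60 - 7581*√19 ≈ -32985.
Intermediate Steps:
60 + m(-19)*q(19) = 60 + (-19)²*(-21*√19) = 60 + 361*(-21*√19) = 60 - 7581*√19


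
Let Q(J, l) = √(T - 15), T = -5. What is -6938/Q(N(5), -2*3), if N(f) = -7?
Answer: 3469*I*√5/5 ≈ 1551.4*I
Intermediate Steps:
Q(J, l) = 2*I*√5 (Q(J, l) = √(-5 - 15) = √(-20) = 2*I*√5)
-6938/Q(N(5), -2*3) = -6938*(-I*√5/10) = -(-3469)*I*√5/5 = 3469*I*√5/5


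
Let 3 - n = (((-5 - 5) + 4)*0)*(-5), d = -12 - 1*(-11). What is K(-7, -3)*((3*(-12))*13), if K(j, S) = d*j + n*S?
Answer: 936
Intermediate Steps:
d = -1 (d = -12 + 11 = -1)
n = 3 (n = 3 - ((-5 - 5) + 4)*0*(-5) = 3 - (-10 + 4)*0*(-5) = 3 - (-6*0)*(-5) = 3 - 0*(-5) = 3 - 1*0 = 3 + 0 = 3)
K(j, S) = -j + 3*S
K(-7, -3)*((3*(-12))*13) = (-1*(-7) + 3*(-3))*((3*(-12))*13) = (7 - 9)*(-36*13) = -2*(-468) = 936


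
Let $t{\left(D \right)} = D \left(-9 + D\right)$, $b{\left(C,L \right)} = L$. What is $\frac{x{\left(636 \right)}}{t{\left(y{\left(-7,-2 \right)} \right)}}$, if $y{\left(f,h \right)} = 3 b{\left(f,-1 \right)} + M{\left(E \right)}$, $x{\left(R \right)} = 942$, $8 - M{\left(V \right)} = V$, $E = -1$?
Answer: $- \frac{157}{3} \approx -52.333$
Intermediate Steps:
$M{\left(V \right)} = 8 - V$
$y{\left(f,h \right)} = 6$ ($y{\left(f,h \right)} = 3 \left(-1\right) + \left(8 - -1\right) = -3 + \left(8 + 1\right) = -3 + 9 = 6$)
$\frac{x{\left(636 \right)}}{t{\left(y{\left(-7,-2 \right)} \right)}} = \frac{942}{6 \left(-9 + 6\right)} = \frac{942}{6 \left(-3\right)} = \frac{942}{-18} = 942 \left(- \frac{1}{18}\right) = - \frac{157}{3}$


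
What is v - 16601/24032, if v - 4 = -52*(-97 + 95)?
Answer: 2578855/24032 ≈ 107.31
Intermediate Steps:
v = 108 (v = 4 - 52*(-97 + 95) = 4 - 52*(-2) = 4 + 104 = 108)
v - 16601/24032 = 108 - 16601/24032 = 2578855/24032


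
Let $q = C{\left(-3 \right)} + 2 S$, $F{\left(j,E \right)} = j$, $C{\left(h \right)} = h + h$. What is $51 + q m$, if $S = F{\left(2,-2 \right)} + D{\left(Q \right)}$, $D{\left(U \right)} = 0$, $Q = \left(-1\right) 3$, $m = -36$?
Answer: $123$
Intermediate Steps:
$Q = -3$
$C{\left(h \right)} = 2 h$
$S = 2$ ($S = 2 + 0 = 2$)
$q = -2$ ($q = 2 \left(-3\right) + 2 \cdot 2 = -6 + 4 = -2$)
$51 + q m = 51 - -72 = 51 + 72 = 123$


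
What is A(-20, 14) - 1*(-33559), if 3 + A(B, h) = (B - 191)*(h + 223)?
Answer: -16451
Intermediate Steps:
A(B, h) = -3 + (-191 + B)*(223 + h) (A(B, h) = -3 + (B - 191)*(h + 223) = -3 + (-191 + B)*(223 + h))
A(-20, 14) - 1*(-33559) = (-42596 - 191*14 + 223*(-20) - 20*14) - 1*(-33559) = (-42596 - 2674 - 4460 - 280) + 33559 = -50010 + 33559 = -16451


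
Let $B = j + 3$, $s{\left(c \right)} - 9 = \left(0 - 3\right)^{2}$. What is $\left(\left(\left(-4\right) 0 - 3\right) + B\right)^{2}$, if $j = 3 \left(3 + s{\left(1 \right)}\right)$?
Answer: $3969$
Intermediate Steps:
$s{\left(c \right)} = 18$ ($s{\left(c \right)} = 9 + \left(0 - 3\right)^{2} = 9 + \left(-3\right)^{2} = 9 + 9 = 18$)
$j = 63$ ($j = 3 \left(3 + 18\right) = 3 \cdot 21 = 63$)
$B = 66$ ($B = 63 + 3 = 66$)
$\left(\left(\left(-4\right) 0 - 3\right) + B\right)^{2} = \left(\left(\left(-4\right) 0 - 3\right) + 66\right)^{2} = \left(\left(0 - 3\right) + 66\right)^{2} = \left(-3 + 66\right)^{2} = 63^{2} = 3969$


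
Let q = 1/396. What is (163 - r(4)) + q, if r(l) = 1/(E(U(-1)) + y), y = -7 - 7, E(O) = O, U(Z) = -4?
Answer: 64571/396 ≈ 163.06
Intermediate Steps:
y = -14
r(l) = -1/18 (r(l) = 1/(-4 - 14) = 1/(-18) = -1/18)
q = 1/396 ≈ 0.0025253
(163 - r(4)) + q = (163 - 1*(-1/18)) + 1/396 = (163 + 1/18) + 1/396 = 2935/18 + 1/396 = 64571/396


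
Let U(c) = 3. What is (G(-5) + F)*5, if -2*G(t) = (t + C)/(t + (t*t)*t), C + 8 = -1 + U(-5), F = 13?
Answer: 3369/52 ≈ 64.788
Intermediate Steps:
C = -6 (C = -8 + (-1 + 3) = -8 + 2 = -6)
G(t) = -(-6 + t)/(2*(t + t**3)) (G(t) = -(t - 6)/(2*(t + (t*t)*t)) = -(-6 + t)/(2*(t + t**2*t)) = -(-6 + t)/(2*(t + t**3)))
(G(-5) + F)*5 = ((1/2)*(6 - 1*(-5))/(-5*(1 + (-5)**2)) + 13)*5 = ((1/2)*(-1/5)*(6 + 5)/(1 + 25) + 13)*5 = ((1/2)*(-1/5)*11/26 + 13)*5 = ((1/2)*(-1/5)*(1/26)*11 + 13)*5 = (-11/260 + 13)*5 = (3369/260)*5 = 3369/52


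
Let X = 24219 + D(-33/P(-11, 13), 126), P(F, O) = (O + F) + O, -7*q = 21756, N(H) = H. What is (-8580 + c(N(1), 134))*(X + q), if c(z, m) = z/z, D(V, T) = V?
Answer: -905461976/5 ≈ -1.8109e+8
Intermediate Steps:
q = -3108 (q = -⅐*21756 = -3108)
P(F, O) = F + 2*O (P(F, O) = (F + O) + O = F + 2*O)
c(z, m) = 1
X = 121084/5 (X = 24219 - 33/(-11 + 2*13) = 24219 - 33/(-11 + 26) = 24219 - 33/15 = 24219 - 33*1/15 = 24219 - 11/5 = 121084/5 ≈ 24217.)
(-8580 + c(N(1), 134))*(X + q) = (-8580 + 1)*(121084/5 - 3108) = -8579*105544/5 = -905461976/5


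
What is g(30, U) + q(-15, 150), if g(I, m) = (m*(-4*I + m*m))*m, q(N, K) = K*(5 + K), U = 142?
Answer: 404190466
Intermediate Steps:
g(I, m) = m**2*(m**2 - 4*I) (g(I, m) = (m*(-4*I + m**2))*m = (m*(m**2 - 4*I))*m = m**2*(m**2 - 4*I))
g(30, U) + q(-15, 150) = 142**2*(142**2 - 4*30) + 150*(5 + 150) = 20164*(20164 - 120) + 150*155 = 20164*20044 + 23250 = 404167216 + 23250 = 404190466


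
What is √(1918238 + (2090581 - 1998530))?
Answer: √2010289 ≈ 1417.8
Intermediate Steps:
√(1918238 + (2090581 - 1998530)) = √(1918238 + 92051) = √2010289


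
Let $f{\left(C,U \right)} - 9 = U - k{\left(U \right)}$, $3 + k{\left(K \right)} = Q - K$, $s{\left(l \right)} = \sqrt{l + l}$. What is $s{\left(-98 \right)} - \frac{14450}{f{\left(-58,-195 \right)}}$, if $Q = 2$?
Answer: $\frac{1445}{38} + 14 i \approx 38.026 + 14.0 i$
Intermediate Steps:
$s{\left(l \right)} = \sqrt{2} \sqrt{l}$ ($s{\left(l \right)} = \sqrt{2 l} = \sqrt{2} \sqrt{l}$)
$k{\left(K \right)} = -1 - K$ ($k{\left(K \right)} = -3 - \left(-2 + K\right) = -1 - K$)
$f{\left(C,U \right)} = 10 + 2 U$ ($f{\left(C,U \right)} = 9 + \left(U - \left(-1 - U\right)\right) = 9 + \left(U + \left(1 + U\right)\right) = 9 + \left(1 + 2 U\right) = 10 + 2 U$)
$s{\left(-98 \right)} - \frac{14450}{f{\left(-58,-195 \right)}} = \sqrt{2} \sqrt{-98} - \frac{14450}{10 + 2 \left(-195\right)} = \sqrt{2} \cdot 7 i \sqrt{2} - \frac{14450}{10 - 390} = 14 i - \frac{14450}{-380} = 14 i - 14450 \left(- \frac{1}{380}\right) = 14 i - - \frac{1445}{38} = 14 i + \frac{1445}{38} = \frac{1445}{38} + 14 i$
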